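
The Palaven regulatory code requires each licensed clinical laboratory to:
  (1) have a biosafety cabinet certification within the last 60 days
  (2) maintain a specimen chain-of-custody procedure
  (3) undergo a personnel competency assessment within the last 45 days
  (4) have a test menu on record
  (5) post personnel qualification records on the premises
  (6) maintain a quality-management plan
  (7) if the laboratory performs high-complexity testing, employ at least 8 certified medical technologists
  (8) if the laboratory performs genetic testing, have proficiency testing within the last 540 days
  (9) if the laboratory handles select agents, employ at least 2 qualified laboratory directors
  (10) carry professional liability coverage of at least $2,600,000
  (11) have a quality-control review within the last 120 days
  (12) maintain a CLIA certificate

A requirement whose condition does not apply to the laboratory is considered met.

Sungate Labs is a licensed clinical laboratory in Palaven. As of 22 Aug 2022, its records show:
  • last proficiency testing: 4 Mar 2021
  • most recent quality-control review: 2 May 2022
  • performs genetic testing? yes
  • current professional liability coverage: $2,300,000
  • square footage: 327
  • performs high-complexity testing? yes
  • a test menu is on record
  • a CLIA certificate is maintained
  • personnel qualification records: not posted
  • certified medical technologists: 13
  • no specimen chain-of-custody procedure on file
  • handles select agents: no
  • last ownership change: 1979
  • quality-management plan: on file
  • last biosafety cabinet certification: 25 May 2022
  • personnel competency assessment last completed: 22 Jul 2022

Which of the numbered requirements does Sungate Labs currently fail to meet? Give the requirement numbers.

1, 2, 5, 10

1. biosafety cabinet certification 89 days ago vs limit 60 → not met
2. specimen chain-of-custody procedure absent → not met
3. personnel competency assessment 31 days ago vs limit 45 → met
4. test menu present → met
5. personnel qualification records absent → not met
6. quality-management plan present → met
7. condition 'performs high-complexity testing' holds; certified medical technologists 13 ≥ 8 → met
8. condition 'performs genetic testing' holds; proficiency testing 536 days ago vs limit 540 → met
9. condition 'handles select agents' does not hold → requirement n/a → met
10. professional liability coverage $2,300,000 < $2,600,000 → not met
11. quality-control review 112 days ago vs limit 120 → met
12. CLIA certificate present → met
Not met: 1, 2, 5, 10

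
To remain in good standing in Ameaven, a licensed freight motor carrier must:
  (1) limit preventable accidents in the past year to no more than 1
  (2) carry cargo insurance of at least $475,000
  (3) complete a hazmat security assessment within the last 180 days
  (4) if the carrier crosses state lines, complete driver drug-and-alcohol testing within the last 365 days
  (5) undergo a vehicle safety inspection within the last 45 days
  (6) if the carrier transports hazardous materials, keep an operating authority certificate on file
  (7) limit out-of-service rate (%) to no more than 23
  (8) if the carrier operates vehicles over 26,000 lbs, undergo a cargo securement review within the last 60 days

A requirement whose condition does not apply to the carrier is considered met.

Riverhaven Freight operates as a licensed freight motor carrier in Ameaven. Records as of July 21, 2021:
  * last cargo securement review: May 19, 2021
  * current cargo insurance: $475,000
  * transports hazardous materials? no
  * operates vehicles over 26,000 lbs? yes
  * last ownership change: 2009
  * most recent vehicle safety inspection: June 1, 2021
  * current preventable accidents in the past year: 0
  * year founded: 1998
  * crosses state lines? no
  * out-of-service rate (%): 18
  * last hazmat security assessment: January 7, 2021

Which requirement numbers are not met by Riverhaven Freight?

1. preventable accidents in the past year 0 ≤ 1 → met
2. cargo insurance $475,000 ≥ $475,000 → met
3. hazmat security assessment 195 days ago vs limit 180 → not met
4. condition 'crosses state lines' does not hold → requirement n/a → met
5. vehicle safety inspection 50 days ago vs limit 45 → not met
6. condition 'transports hazardous materials' does not hold → requirement n/a → met
7. out-of-service rate (%) 18 ≤ 23 → met
8. condition 'operates vehicles over 26,000 lbs' holds; cargo securement review 63 days ago vs limit 60 → not met
Not met: 3, 5, 8

3, 5, 8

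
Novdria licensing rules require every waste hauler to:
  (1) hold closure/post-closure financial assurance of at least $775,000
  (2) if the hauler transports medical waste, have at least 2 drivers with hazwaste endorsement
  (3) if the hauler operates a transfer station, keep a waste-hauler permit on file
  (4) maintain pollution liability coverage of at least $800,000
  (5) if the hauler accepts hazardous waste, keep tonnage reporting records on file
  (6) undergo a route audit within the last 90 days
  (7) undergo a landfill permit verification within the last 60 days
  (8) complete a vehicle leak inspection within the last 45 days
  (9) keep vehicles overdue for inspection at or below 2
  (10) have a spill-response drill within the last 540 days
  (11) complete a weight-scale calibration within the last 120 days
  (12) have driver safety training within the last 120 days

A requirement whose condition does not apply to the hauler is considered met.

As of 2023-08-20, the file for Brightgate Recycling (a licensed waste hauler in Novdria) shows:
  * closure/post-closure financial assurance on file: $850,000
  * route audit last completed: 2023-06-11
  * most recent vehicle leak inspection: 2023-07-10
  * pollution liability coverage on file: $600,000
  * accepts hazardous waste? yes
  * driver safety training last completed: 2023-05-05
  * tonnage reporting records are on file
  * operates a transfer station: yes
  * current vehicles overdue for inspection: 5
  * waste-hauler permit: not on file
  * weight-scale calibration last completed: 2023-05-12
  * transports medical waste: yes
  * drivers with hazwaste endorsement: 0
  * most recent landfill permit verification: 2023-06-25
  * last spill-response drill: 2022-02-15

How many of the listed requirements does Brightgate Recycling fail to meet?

5

1. closure/post-closure financial assurance $850,000 ≥ $775,000 → met
2. condition 'transports medical waste' holds; drivers with hazwaste endorsement 0 < 2 → not met
3. condition 'operates a transfer station' holds; waste-hauler permit absent → not met
4. pollution liability coverage $600,000 < $800,000 → not met
5. condition 'accepts hazardous waste' holds; tonnage reporting records present → met
6. route audit 70 days ago vs limit 90 → met
7. landfill permit verification 56 days ago vs limit 60 → met
8. vehicle leak inspection 41 days ago vs limit 45 → met
9. vehicles overdue for inspection 5 > 2 → not met
10. spill-response drill 551 days ago vs limit 540 → not met
11. weight-scale calibration 100 days ago vs limit 120 → met
12. driver safety training 107 days ago vs limit 120 → met
Not met: 5 of 12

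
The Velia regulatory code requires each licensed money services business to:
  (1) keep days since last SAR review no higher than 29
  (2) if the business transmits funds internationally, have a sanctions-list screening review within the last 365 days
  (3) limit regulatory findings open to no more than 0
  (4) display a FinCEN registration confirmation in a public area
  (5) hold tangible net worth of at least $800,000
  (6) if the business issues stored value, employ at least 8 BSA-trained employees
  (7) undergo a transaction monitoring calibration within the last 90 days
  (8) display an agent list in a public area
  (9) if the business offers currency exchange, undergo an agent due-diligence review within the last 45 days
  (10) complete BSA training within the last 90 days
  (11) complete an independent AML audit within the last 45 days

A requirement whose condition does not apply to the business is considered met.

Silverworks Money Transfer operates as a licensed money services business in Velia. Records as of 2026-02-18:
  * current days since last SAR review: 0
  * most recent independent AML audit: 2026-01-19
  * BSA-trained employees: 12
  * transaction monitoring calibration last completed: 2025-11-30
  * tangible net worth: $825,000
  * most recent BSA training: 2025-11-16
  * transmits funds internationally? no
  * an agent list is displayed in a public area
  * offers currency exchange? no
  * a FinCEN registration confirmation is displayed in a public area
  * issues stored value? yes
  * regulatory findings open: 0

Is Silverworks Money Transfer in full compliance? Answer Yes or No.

1. days since last SAR review 0 ≤ 29 → met
2. condition 'transmits funds internationally' does not hold → requirement n/a → met
3. regulatory findings open 0 ≤ 0 → met
4. FinCEN registration confirmation present → met
5. tangible net worth $825,000 ≥ $800,000 → met
6. condition 'issues stored value' holds; BSA-trained employees 12 ≥ 8 → met
7. transaction monitoring calibration 80 days ago vs limit 90 → met
8. agent list present → met
9. condition 'offers currency exchange' does not hold → requirement n/a → met
10. BSA training 94 days ago vs limit 90 → not met
11. independent AML audit 30 days ago vs limit 45 → met
Not met: 10

No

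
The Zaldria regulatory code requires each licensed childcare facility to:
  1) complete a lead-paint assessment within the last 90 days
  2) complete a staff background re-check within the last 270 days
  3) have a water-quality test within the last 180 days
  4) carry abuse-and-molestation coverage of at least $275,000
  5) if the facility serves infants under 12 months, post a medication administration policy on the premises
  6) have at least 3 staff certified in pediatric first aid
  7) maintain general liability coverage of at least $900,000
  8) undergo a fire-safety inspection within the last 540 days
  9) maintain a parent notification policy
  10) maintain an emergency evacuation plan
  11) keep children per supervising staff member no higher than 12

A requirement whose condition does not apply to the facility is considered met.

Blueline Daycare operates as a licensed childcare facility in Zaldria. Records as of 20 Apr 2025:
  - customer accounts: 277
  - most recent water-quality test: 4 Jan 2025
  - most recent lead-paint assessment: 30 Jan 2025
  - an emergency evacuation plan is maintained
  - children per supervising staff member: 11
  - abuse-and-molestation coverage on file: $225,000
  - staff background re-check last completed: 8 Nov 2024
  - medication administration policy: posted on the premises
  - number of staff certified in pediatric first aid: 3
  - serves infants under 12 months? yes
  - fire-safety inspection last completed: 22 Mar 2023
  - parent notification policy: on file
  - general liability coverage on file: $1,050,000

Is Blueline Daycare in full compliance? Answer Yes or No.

No

1. lead-paint assessment 80 days ago vs limit 90 → met
2. staff background re-check 163 days ago vs limit 270 → met
3. water-quality test 106 days ago vs limit 180 → met
4. abuse-and-molestation coverage $225,000 < $275,000 → not met
5. condition 'serves infants under 12 months' holds; medication administration policy present → met
6. staff certified in pediatric first aid 3 ≥ 3 → met
7. general liability coverage $1,050,000 ≥ $900,000 → met
8. fire-safety inspection 760 days ago vs limit 540 → not met
9. parent notification policy present → met
10. emergency evacuation plan present → met
11. children per supervising staff member 11 ≤ 12 → met
Not met: 4, 8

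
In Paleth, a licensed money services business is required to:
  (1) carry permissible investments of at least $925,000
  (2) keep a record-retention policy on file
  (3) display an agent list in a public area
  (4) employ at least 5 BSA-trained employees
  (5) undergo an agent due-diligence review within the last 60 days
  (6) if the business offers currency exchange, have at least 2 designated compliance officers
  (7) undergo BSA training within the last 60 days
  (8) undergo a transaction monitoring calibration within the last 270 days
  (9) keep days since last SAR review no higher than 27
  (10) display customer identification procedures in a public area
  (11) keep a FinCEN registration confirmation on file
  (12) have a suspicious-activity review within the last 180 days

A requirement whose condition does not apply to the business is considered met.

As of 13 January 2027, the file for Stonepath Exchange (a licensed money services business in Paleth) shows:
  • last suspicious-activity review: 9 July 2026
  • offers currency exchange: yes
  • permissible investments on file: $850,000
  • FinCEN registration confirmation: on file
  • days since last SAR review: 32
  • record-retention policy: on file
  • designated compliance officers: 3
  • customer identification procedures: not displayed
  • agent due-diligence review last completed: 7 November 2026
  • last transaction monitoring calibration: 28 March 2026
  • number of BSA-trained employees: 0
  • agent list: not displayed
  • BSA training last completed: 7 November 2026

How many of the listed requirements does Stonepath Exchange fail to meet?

1. permissible investments $850,000 < $925,000 → not met
2. record-retention policy present → met
3. agent list absent → not met
4. BSA-trained employees 0 < 5 → not met
5. agent due-diligence review 67 days ago vs limit 60 → not met
6. condition 'offers currency exchange' holds; designated compliance officers 3 ≥ 2 → met
7. BSA training 67 days ago vs limit 60 → not met
8. transaction monitoring calibration 291 days ago vs limit 270 → not met
9. days since last SAR review 32 > 27 → not met
10. customer identification procedures absent → not met
11. FinCEN registration confirmation present → met
12. suspicious-activity review 188 days ago vs limit 180 → not met
Not met: 9 of 12

9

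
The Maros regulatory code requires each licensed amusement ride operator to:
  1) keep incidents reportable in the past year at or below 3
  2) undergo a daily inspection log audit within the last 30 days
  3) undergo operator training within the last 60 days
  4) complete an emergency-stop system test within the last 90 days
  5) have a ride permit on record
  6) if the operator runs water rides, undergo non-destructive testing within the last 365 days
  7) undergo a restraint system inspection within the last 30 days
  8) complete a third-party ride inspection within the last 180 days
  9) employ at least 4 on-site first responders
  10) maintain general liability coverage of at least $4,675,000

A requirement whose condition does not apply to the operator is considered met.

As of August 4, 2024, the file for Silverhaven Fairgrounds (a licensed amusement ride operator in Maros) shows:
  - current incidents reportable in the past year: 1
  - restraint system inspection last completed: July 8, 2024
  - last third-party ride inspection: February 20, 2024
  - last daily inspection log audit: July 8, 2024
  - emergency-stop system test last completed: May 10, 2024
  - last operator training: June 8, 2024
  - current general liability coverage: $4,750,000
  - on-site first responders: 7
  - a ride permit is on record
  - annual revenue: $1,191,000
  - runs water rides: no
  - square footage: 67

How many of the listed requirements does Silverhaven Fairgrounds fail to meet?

1. incidents reportable in the past year 1 ≤ 3 → met
2. daily inspection log audit 27 days ago vs limit 30 → met
3. operator training 57 days ago vs limit 60 → met
4. emergency-stop system test 86 days ago vs limit 90 → met
5. ride permit present → met
6. condition 'runs water rides' does not hold → requirement n/a → met
7. restraint system inspection 27 days ago vs limit 30 → met
8. third-party ride inspection 166 days ago vs limit 180 → met
9. on-site first responders 7 ≥ 4 → met
10. general liability coverage $4,750,000 ≥ $4,675,000 → met
Not met: 0 of 10

0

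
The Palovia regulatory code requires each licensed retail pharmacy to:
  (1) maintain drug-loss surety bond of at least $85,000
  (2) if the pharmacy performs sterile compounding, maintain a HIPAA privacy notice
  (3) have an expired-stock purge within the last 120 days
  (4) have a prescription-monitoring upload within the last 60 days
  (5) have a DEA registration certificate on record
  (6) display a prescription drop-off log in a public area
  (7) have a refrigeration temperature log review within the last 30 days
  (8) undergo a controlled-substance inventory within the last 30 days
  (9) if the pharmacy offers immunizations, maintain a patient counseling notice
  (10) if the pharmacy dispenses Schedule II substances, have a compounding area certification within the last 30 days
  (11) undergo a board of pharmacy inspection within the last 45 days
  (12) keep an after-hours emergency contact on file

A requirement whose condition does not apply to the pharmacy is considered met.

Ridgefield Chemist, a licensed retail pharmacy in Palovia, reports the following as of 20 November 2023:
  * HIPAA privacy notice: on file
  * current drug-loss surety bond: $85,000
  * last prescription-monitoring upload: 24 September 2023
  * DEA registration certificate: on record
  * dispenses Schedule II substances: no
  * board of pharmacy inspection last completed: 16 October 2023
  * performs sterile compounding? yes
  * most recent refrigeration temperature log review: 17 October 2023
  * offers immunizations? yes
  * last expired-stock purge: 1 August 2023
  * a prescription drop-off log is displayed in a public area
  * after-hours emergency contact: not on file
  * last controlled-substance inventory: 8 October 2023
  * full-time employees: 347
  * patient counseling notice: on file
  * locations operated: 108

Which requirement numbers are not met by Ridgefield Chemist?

7, 8, 12

1. drug-loss surety bond $85,000 ≥ $85,000 → met
2. condition 'performs sterile compounding' holds; HIPAA privacy notice present → met
3. expired-stock purge 111 days ago vs limit 120 → met
4. prescription-monitoring upload 57 days ago vs limit 60 → met
5. DEA registration certificate present → met
6. prescription drop-off log present → met
7. refrigeration temperature log review 34 days ago vs limit 30 → not met
8. controlled-substance inventory 43 days ago vs limit 30 → not met
9. condition 'offers immunizations' holds; patient counseling notice present → met
10. condition 'dispenses Schedule II substances' does not hold → requirement n/a → met
11. board of pharmacy inspection 35 days ago vs limit 45 → met
12. after-hours emergency contact absent → not met
Not met: 7, 8, 12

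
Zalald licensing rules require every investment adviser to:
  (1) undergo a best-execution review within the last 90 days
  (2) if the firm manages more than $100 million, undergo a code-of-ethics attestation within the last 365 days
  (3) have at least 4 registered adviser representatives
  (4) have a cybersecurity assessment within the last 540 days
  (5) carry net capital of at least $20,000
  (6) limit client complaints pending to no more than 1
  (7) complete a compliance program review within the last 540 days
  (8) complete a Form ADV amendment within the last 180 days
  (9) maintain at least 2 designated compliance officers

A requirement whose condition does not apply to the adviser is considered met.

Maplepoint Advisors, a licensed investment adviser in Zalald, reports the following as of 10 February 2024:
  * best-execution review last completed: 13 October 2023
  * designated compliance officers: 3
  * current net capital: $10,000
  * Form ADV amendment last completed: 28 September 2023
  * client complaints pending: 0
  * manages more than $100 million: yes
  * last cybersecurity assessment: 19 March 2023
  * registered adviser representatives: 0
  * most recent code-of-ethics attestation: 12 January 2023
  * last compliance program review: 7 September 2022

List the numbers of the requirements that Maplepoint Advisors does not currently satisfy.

1. best-execution review 120 days ago vs limit 90 → not met
2. condition 'manages more than $100 million' holds; code-of-ethics attestation 394 days ago vs limit 365 → not met
3. registered adviser representatives 0 < 4 → not met
4. cybersecurity assessment 328 days ago vs limit 540 → met
5. net capital $10,000 < $20,000 → not met
6. client complaints pending 0 ≤ 1 → met
7. compliance program review 521 days ago vs limit 540 → met
8. Form ADV amendment 135 days ago vs limit 180 → met
9. designated compliance officers 3 ≥ 2 → met
Not met: 1, 2, 3, 5

1, 2, 3, 5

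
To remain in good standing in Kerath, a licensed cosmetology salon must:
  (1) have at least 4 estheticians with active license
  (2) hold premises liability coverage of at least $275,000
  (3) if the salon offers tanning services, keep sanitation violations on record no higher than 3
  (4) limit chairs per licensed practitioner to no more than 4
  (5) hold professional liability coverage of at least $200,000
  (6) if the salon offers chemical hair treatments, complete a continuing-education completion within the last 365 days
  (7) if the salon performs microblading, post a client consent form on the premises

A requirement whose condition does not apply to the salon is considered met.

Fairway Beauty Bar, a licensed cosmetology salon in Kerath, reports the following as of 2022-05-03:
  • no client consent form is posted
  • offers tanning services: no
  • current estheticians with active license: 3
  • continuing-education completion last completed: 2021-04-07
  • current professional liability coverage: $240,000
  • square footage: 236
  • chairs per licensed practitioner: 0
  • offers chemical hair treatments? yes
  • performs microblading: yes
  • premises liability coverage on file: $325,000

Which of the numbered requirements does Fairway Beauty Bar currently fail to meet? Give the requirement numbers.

1, 6, 7

1. estheticians with active license 3 < 4 → not met
2. premises liability coverage $325,000 ≥ $275,000 → met
3. condition 'offers tanning services' does not hold → requirement n/a → met
4. chairs per licensed practitioner 0 ≤ 4 → met
5. professional liability coverage $240,000 ≥ $200,000 → met
6. condition 'offers chemical hair treatments' holds; continuing-education completion 391 days ago vs limit 365 → not met
7. condition 'performs microblading' holds; client consent form absent → not met
Not met: 1, 6, 7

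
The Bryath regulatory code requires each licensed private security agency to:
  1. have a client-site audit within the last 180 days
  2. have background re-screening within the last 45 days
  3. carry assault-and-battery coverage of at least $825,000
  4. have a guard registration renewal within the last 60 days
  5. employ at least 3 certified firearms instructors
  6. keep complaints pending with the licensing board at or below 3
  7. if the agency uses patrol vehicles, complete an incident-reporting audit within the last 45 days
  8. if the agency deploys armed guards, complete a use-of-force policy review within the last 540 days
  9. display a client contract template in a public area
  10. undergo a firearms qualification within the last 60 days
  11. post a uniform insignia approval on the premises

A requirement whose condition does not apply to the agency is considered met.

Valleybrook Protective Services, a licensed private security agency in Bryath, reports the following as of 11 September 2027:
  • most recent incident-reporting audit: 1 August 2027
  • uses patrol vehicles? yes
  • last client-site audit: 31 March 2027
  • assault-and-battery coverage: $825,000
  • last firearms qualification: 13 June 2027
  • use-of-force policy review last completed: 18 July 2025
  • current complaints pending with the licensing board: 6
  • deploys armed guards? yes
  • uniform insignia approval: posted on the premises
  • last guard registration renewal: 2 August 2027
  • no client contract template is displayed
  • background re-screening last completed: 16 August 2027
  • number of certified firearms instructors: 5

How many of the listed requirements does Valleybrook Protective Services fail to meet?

4

1. client-site audit 164 days ago vs limit 180 → met
2. background re-screening 26 days ago vs limit 45 → met
3. assault-and-battery coverage $825,000 ≥ $825,000 → met
4. guard registration renewal 40 days ago vs limit 60 → met
5. certified firearms instructors 5 ≥ 3 → met
6. complaints pending with the licensing board 6 > 3 → not met
7. condition 'uses patrol vehicles' holds; incident-reporting audit 41 days ago vs limit 45 → met
8. condition 'deploys armed guards' holds; use-of-force policy review 785 days ago vs limit 540 → not met
9. client contract template absent → not met
10. firearms qualification 90 days ago vs limit 60 → not met
11. uniform insignia approval present → met
Not met: 4 of 11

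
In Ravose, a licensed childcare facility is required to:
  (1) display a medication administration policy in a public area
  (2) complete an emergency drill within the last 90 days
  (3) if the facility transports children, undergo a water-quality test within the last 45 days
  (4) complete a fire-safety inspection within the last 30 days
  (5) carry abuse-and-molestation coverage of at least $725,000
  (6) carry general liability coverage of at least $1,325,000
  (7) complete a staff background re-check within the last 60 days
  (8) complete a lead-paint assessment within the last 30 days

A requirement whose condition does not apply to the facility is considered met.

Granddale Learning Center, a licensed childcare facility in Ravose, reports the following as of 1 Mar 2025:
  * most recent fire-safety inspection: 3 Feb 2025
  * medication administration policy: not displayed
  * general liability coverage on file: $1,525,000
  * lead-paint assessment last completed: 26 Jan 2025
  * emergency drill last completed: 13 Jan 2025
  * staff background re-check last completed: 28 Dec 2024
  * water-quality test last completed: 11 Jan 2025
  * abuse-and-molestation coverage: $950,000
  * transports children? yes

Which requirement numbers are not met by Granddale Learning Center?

1, 3, 7, 8

1. medication administration policy absent → not met
2. emergency drill 47 days ago vs limit 90 → met
3. condition 'transports children' holds; water-quality test 49 days ago vs limit 45 → not met
4. fire-safety inspection 26 days ago vs limit 30 → met
5. abuse-and-molestation coverage $950,000 ≥ $725,000 → met
6. general liability coverage $1,525,000 ≥ $1,325,000 → met
7. staff background re-check 63 days ago vs limit 60 → not met
8. lead-paint assessment 34 days ago vs limit 30 → not met
Not met: 1, 3, 7, 8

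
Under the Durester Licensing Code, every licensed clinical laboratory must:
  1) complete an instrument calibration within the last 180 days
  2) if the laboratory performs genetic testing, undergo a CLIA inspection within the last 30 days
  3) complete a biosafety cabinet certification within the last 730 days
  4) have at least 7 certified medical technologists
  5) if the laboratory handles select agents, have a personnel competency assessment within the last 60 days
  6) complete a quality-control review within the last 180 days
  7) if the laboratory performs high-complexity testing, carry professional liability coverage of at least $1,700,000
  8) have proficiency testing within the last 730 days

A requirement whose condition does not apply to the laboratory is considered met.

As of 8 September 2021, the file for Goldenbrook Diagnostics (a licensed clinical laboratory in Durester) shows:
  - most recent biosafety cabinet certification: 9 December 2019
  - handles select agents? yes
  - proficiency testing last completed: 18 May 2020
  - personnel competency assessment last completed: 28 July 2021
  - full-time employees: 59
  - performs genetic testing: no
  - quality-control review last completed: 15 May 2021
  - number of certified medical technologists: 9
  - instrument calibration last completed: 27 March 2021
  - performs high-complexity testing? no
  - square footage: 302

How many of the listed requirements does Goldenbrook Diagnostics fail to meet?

0

1. instrument calibration 165 days ago vs limit 180 → met
2. condition 'performs genetic testing' does not hold → requirement n/a → met
3. biosafety cabinet certification 639 days ago vs limit 730 → met
4. certified medical technologists 9 ≥ 7 → met
5. condition 'handles select agents' holds; personnel competency assessment 42 days ago vs limit 60 → met
6. quality-control review 116 days ago vs limit 180 → met
7. condition 'performs high-complexity testing' does not hold → requirement n/a → met
8. proficiency testing 478 days ago vs limit 730 → met
Not met: 0 of 8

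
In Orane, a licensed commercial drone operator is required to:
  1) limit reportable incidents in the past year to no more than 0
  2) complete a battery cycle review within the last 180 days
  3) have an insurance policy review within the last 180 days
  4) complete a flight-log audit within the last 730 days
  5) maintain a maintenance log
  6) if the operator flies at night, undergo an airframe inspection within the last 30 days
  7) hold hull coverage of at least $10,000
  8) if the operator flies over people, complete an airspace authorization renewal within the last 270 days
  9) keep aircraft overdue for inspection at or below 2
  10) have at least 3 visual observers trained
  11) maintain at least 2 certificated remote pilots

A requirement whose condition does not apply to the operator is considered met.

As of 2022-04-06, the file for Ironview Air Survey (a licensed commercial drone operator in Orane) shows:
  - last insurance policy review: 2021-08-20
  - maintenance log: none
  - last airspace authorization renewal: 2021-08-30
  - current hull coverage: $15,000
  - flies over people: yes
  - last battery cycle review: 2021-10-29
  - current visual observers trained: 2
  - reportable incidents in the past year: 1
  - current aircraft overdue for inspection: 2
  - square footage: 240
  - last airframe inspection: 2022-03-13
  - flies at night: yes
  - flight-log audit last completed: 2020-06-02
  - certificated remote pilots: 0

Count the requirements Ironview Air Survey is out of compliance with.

1. reportable incidents in the past year 1 > 0 → not met
2. battery cycle review 159 days ago vs limit 180 → met
3. insurance policy review 229 days ago vs limit 180 → not met
4. flight-log audit 673 days ago vs limit 730 → met
5. maintenance log absent → not met
6. condition 'flies at night' holds; airframe inspection 24 days ago vs limit 30 → met
7. hull coverage $15,000 ≥ $10,000 → met
8. condition 'flies over people' holds; airspace authorization renewal 219 days ago vs limit 270 → met
9. aircraft overdue for inspection 2 ≤ 2 → met
10. visual observers trained 2 < 3 → not met
11. certificated remote pilots 0 < 2 → not met
Not met: 5 of 11

5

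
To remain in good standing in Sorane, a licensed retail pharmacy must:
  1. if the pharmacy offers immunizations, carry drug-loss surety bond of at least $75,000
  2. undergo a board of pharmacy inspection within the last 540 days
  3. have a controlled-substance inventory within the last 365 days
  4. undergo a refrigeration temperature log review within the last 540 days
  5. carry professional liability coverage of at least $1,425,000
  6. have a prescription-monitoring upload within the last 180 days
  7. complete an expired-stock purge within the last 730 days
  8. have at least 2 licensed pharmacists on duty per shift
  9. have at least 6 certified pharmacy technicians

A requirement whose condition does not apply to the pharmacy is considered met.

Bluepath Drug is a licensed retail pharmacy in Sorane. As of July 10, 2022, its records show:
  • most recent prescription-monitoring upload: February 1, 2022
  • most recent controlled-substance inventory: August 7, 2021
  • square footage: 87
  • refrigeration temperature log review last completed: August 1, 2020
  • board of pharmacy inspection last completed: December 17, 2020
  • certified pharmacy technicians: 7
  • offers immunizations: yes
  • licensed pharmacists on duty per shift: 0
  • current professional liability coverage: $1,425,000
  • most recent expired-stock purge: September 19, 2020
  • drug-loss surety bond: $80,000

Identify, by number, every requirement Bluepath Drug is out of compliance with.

1. condition 'offers immunizations' holds; drug-loss surety bond $80,000 ≥ $75,000 → met
2. board of pharmacy inspection 570 days ago vs limit 540 → not met
3. controlled-substance inventory 337 days ago vs limit 365 → met
4. refrigeration temperature log review 708 days ago vs limit 540 → not met
5. professional liability coverage $1,425,000 ≥ $1,425,000 → met
6. prescription-monitoring upload 159 days ago vs limit 180 → met
7. expired-stock purge 659 days ago vs limit 730 → met
8. licensed pharmacists on duty per shift 0 < 2 → not met
9. certified pharmacy technicians 7 ≥ 6 → met
Not met: 2, 4, 8

2, 4, 8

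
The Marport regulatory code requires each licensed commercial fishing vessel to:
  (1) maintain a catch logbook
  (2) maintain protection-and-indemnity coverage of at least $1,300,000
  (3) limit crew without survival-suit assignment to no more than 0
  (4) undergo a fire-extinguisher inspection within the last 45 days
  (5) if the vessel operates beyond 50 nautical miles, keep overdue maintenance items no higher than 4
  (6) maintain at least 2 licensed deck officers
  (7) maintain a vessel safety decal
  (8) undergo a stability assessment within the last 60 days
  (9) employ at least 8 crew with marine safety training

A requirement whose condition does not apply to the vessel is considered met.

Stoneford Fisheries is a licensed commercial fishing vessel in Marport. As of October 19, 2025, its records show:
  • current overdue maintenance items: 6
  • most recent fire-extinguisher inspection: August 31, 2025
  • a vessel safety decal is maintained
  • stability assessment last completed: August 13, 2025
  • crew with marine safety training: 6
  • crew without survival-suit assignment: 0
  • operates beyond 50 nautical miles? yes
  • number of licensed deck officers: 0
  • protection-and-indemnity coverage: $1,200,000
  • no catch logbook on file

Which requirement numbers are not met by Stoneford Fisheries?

1, 2, 4, 5, 6, 8, 9

1. catch logbook absent → not met
2. protection-and-indemnity coverage $1,200,000 < $1,300,000 → not met
3. crew without survival-suit assignment 0 ≤ 0 → met
4. fire-extinguisher inspection 49 days ago vs limit 45 → not met
5. condition 'operates beyond 50 nautical miles' holds; overdue maintenance items 6 > 4 → not met
6. licensed deck officers 0 < 2 → not met
7. vessel safety decal present → met
8. stability assessment 67 days ago vs limit 60 → not met
9. crew with marine safety training 6 < 8 → not met
Not met: 1, 2, 4, 5, 6, 8, 9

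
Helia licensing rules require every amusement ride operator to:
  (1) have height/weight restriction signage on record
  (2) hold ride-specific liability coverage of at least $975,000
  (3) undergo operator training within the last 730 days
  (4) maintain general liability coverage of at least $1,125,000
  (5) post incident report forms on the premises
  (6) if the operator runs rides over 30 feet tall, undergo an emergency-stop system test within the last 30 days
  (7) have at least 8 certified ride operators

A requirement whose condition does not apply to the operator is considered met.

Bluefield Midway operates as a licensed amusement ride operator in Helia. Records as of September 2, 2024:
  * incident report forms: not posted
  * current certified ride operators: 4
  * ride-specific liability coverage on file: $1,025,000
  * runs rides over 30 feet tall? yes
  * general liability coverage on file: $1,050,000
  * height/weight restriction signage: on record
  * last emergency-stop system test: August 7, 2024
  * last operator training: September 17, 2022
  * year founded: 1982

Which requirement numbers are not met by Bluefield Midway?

1. height/weight restriction signage present → met
2. ride-specific liability coverage $1,025,000 ≥ $975,000 → met
3. operator training 716 days ago vs limit 730 → met
4. general liability coverage $1,050,000 < $1,125,000 → not met
5. incident report forms absent → not met
6. condition 'runs rides over 30 feet tall' holds; emergency-stop system test 26 days ago vs limit 30 → met
7. certified ride operators 4 < 8 → not met
Not met: 4, 5, 7

4, 5, 7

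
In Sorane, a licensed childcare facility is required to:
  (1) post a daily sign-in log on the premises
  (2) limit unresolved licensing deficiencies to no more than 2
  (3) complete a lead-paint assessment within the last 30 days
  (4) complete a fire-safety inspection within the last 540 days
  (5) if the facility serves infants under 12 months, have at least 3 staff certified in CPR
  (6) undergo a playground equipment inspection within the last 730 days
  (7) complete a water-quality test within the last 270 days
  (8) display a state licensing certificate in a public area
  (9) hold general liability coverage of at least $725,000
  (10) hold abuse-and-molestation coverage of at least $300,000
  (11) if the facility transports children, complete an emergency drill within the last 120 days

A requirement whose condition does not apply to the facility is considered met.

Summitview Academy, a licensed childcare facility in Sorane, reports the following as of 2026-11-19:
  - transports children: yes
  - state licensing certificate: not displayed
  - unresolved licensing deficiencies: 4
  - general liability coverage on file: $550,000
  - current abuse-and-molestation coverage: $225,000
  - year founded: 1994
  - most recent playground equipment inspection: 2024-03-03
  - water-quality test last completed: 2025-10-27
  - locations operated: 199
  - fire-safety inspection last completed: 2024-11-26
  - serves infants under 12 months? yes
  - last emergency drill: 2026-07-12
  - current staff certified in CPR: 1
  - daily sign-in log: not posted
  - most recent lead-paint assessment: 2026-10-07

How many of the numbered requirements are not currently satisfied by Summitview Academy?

11

1. daily sign-in log absent → not met
2. unresolved licensing deficiencies 4 > 2 → not met
3. lead-paint assessment 43 days ago vs limit 30 → not met
4. fire-safety inspection 723 days ago vs limit 540 → not met
5. condition 'serves infants under 12 months' holds; staff certified in CPR 1 < 3 → not met
6. playground equipment inspection 991 days ago vs limit 730 → not met
7. water-quality test 388 days ago vs limit 270 → not met
8. state licensing certificate absent → not met
9. general liability coverage $550,000 < $725,000 → not met
10. abuse-and-molestation coverage $225,000 < $300,000 → not met
11. condition 'transports children' holds; emergency drill 130 days ago vs limit 120 → not met
Not met: 11 of 11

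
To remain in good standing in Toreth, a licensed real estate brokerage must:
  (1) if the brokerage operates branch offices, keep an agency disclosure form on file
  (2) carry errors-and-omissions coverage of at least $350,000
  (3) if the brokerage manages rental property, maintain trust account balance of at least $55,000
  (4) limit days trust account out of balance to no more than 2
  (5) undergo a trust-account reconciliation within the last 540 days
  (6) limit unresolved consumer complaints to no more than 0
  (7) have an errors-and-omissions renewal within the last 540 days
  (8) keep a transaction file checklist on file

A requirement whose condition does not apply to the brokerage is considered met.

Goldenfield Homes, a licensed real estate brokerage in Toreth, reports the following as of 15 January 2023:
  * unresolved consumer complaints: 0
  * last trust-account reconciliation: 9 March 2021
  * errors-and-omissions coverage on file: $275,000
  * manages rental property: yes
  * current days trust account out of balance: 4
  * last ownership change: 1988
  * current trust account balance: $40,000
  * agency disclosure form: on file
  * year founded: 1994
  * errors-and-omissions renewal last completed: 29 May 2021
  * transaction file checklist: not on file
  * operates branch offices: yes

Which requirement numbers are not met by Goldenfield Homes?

1. condition 'operates branch offices' holds; agency disclosure form present → met
2. errors-and-omissions coverage $275,000 < $350,000 → not met
3. condition 'manages rental property' holds; trust account balance $40,000 < $55,000 → not met
4. days trust account out of balance 4 > 2 → not met
5. trust-account reconciliation 677 days ago vs limit 540 → not met
6. unresolved consumer complaints 0 ≤ 0 → met
7. errors-and-omissions renewal 596 days ago vs limit 540 → not met
8. transaction file checklist absent → not met
Not met: 2, 3, 4, 5, 7, 8

2, 3, 4, 5, 7, 8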